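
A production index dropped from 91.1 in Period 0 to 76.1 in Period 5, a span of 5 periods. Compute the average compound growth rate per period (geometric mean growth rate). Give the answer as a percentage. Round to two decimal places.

-3.53%

Growth factor = (76.1/91.1)^(1/5) = (0.835346)^(1/5) = 0.964658
Growth rate = 0.964658 − 1 = -0.035342 = -3.5342%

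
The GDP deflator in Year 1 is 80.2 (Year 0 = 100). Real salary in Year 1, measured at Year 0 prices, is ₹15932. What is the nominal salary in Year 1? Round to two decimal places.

Nominal = Real × (Index/100) = 15932 × (80.2/100)
        = 15932 × 0.802 = 12777.4640

12777.46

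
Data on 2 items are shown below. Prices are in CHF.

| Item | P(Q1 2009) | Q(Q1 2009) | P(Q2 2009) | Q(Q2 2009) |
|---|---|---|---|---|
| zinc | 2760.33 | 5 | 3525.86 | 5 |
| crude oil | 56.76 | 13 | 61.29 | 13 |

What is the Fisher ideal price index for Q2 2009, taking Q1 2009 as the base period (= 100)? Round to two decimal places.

Laspeyres component (base-period weights):
ΣP(Q2 2009)Q(Q1 2009) = 3525.86×5 + 61.29×13 = 17629.3 + 796.77 = 18426.07
ΣP(Q1 2009)Q(Q1 2009) = 2760.33×5 + 56.76×13 = 13801.65 + 737.88 = 14539.53
L = 18426.07 / 14539.53 × 100 = 126.7309
Paasche component (current-period weights):
ΣP(Q2 2009)Q(Q2 2009) = 3525.86×5 + 61.29×13 = 17629.3 + 796.77 = 18426.07
ΣP(Q1 2009)Q(Q2 2009) = 2760.33×5 + 56.76×13 = 13801.65 + 737.88 = 14539.53
P = 18426.07 / 14539.53 × 100 = 126.7309
Fisher = √(L × P) = √(126.7309 × 126.7309) = 126.7309

126.73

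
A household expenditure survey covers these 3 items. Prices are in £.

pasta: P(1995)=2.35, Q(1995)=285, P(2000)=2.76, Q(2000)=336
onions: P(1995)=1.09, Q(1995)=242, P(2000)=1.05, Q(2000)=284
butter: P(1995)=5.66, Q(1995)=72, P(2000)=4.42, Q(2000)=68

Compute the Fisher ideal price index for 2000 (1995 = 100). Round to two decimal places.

102.08

Laspeyres component (base-period weights):
ΣP(2000)Q(1995) = 2.76×285 + 1.05×242 + 4.42×72 = 786.6 + 254.1 + 318.24 = 1358.94
ΣP(1995)Q(1995) = 2.35×285 + 1.09×242 + 5.66×72 = 669.75 + 263.78 + 407.52 = 1341.05
L = 1358.94 / 1341.05 × 100 = 101.3340
Paasche component (current-period weights):
ΣP(2000)Q(2000) = 2.76×336 + 1.05×284 + 4.42×68 = 927.36 + 298.2 + 300.56 = 1526.12
ΣP(1995)Q(2000) = 2.35×336 + 1.09×284 + 5.66×68 = 789.6 + 309.56 + 384.88 = 1484.04
P = 1526.12 / 1484.04 × 100 = 102.8355
Fisher = √(L × P) = √(101.3340 × 102.8355) = 102.0820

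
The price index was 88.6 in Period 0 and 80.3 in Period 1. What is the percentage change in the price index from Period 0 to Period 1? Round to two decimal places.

Change = (80.3 − 88.6) / 88.6 × 100
       = -8.3 / 88.6 × 100 = -9.3679%

-9.37%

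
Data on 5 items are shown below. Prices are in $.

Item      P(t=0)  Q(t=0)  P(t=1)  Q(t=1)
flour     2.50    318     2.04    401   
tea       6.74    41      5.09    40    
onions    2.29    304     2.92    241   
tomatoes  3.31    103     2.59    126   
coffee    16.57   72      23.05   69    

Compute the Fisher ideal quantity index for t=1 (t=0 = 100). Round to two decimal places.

100.84

Laspeyres component (base-period weights):
ΣP(t=0)Q(t=1) = 2.50×401 + 6.74×40 + 2.29×241 + 3.31×126 + 16.57×69 = 1002.5 + 269.6 + 551.89 + 417.06 + 1143.33 = 3384.38
ΣP(t=0)Q(t=0) = 2.50×318 + 6.74×41 + 2.29×304 + 3.31×103 + 16.57×72 = 795 + 276.34 + 696.16 + 340.93 + 1193.04 = 3301.47
L = 3384.38 / 3301.47 × 100 = 102.5113
Paasche component (current-period weights):
ΣP(t=1)Q(t=1) = 2.04×401 + 5.09×40 + 2.92×241 + 2.59×126 + 23.05×69 = 818.04 + 203.6 + 703.72 + 326.34 + 1590.45 = 3642.15
ΣP(t=1)Q(t=0) = 2.04×318 + 5.09×41 + 2.92×304 + 2.59×103 + 23.05×72 = 648.72 + 208.69 + 887.68 + 266.77 + 1659.6 = 3671.46
P = 3642.15 / 3671.46 × 100 = 99.2017
Fisher = √(L × P) = √(102.5113 × 99.2017) = 100.8429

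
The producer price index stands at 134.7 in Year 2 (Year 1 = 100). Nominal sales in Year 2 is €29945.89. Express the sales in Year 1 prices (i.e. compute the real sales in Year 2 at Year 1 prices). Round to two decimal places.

22231.54

Real = Nominal ÷ (Index/100) = 29945.89 ÷ (134.7/100)
     = 29945.89 ÷ 1.347 = 22231.5442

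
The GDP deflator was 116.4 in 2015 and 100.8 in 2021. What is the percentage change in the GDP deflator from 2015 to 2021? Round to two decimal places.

-13.40%

Change = (100.8 − 116.4) / 116.4 × 100
       = -15.6 / 116.4 × 100 = -13.4021%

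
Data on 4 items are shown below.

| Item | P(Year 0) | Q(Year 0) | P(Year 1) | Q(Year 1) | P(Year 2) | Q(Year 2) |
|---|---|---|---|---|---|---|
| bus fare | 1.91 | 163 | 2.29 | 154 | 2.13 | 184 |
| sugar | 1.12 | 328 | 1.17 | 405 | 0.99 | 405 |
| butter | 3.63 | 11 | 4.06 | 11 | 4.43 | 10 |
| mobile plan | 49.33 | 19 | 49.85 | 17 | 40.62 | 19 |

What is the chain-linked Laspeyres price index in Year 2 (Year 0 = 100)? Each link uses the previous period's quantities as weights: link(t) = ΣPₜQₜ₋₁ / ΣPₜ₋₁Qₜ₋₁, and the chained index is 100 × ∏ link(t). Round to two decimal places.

90.23

Link Year 0→Year 1:
ΣP(Year 1)Q(Year 0) = 2.29×163 + 1.17×328 + 4.06×11 + 49.85×19 = 373.27 + 383.76 + 44.66 + 947.15 = 1748.84
ΣP(Year 0)Q(Year 0) = 1.91×163 + 1.12×328 + 3.63×11 + 49.33×19 = 311.33 + 367.36 + 39.93 + 937.27 = 1655.89
link = 1748.84/1655.89 = 1.056133
Link Year 1→Year 2:
ΣP(Year 2)Q(Year 1) = 2.13×154 + 0.99×405 + 4.43×11 + 40.62×17 = 328.02 + 400.95 + 48.73 + 690.54 = 1468.24
ΣP(Year 1)Q(Year 1) = 2.29×154 + 1.17×405 + 4.06×11 + 49.85×17 = 352.66 + 473.85 + 44.66 + 847.45 = 1718.62
link = 1468.24/1718.62 = 0.854313
Chained index = 100 × 1.056133 × 0.854313 = 90.2268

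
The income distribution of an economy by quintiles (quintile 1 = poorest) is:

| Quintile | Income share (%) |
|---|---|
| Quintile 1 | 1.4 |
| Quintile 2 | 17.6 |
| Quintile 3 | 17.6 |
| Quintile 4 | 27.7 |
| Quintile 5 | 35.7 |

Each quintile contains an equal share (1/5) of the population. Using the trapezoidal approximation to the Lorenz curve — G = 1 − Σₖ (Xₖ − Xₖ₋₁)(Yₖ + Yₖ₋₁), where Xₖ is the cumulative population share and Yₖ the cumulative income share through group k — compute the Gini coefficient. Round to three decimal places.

0.315

Cumulative income shares Yₖ: 0.0140, 0.1900, 0.3660, 0.6430, 1.0000
Σ (Xₖ−Xₖ₋₁)(Yₖ+Yₖ₋₁) = (1/5)(0.0140+0.0000) + (1/5)(0.1900+0.0140) + (1/5)(0.3660+0.1900) + (1/5)(0.6430+0.3660) + (1/5)(1.0000+0.6430)
  = 0.0028 + 0.0408 + 0.1112 + 0.2018 + 0.3286 = 0.6852
G = 1 − 0.6852 = 0.3148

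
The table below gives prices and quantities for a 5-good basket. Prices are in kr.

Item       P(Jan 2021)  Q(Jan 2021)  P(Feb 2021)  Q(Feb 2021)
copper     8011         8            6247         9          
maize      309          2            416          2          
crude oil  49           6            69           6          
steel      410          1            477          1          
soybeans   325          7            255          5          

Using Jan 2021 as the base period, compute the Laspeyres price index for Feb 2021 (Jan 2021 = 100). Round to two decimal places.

Laspeyres price index uses base-period quantities as weights.
ΣP(Feb 2021)·Q(Jan 2021) = 6247×8 + 416×2 + 69×6 + 477×1 + 255×7 = 49976 + 832 + 414 + 477 + 1785 = 53484
ΣP(Jan 2021)·Q(Jan 2021) = 8011×8 + 309×2 + 49×6 + 410×1 + 325×7 = 64088 + 618 + 294 + 410 + 2275 = 67685
Index = 53484 / 67685 × 100 = 79.0190

79.02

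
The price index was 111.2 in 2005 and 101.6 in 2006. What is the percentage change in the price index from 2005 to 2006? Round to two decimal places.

Change = (101.6 − 111.2) / 111.2 × 100
       = -9.6 / 111.2 × 100 = -8.6331%

-8.63%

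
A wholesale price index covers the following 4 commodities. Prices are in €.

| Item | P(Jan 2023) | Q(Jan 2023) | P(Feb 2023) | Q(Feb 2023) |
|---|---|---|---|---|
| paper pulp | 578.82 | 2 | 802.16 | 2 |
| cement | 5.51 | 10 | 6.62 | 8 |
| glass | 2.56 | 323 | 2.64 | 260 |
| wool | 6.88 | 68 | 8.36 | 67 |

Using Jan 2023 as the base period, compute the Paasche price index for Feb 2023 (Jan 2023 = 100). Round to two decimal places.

Paasche price index uses current-period quantities as weights.
ΣP(Feb 2023)·Q(Feb 2023) = 802.16×2 + 6.62×8 + 2.64×260 + 8.36×67 = 1604.32 + 52.96 + 686.4 + 560.12 = 2903.8
ΣP(Jan 2023)·Q(Feb 2023) = 578.82×2 + 5.51×8 + 2.56×260 + 6.88×67 = 1157.64 + 44.08 + 665.6 + 460.96 = 2328.28
Index = 2903.8 / 2328.28 × 100 = 124.7187

124.72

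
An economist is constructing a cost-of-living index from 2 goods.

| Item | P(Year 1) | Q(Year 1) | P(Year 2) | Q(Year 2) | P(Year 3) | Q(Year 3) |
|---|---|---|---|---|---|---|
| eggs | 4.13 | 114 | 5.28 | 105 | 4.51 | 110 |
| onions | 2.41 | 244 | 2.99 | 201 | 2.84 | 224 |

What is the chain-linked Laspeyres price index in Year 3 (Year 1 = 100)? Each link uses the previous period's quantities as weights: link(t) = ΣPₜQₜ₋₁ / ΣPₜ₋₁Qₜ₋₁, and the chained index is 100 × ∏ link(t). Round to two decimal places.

113.67

Link Year 1→Year 2:
ΣP(Year 2)Q(Year 1) = 5.28×114 + 2.99×244 = 601.92 + 729.56 = 1331.48
ΣP(Year 1)Q(Year 1) = 4.13×114 + 2.41×244 = 470.82 + 588.04 = 1058.86
link = 1331.48/1058.86 = 1.257466
Link Year 2→Year 3:
ΣP(Year 3)Q(Year 2) = 4.51×105 + 2.84×201 = 473.55 + 570.84 = 1044.39
ΣP(Year 2)Q(Year 2) = 5.28×105 + 2.99×201 = 554.4 + 600.99 = 1155.39
link = 1044.39/1155.39 = 0.903929
Chained index = 100 × 1.257466 × 0.903929 = 113.6659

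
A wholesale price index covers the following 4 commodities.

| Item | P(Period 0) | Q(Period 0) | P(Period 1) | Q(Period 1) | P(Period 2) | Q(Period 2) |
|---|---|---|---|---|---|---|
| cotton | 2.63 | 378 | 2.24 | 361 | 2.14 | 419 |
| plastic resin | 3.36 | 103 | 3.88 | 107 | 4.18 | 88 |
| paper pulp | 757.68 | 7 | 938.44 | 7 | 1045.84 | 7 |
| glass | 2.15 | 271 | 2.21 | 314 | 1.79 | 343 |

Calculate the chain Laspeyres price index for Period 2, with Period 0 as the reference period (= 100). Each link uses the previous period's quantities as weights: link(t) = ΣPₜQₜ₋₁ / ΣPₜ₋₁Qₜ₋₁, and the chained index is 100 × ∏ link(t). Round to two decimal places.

124.89

Link Period 0→Period 1:
ΣP(Period 1)Q(Period 0) = 2.24×378 + 3.88×103 + 938.44×7 + 2.21×271 = 846.72 + 399.64 + 6569.08 + 598.91 = 8414.35
ΣP(Period 0)Q(Period 0) = 2.63×378 + 3.36×103 + 757.68×7 + 2.15×271 = 994.14 + 346.08 + 5303.76 + 582.65 = 7226.63
link = 8414.35/7226.63 = 1.164353
Link Period 1→Period 2:
ΣP(Period 2)Q(Period 1) = 2.14×361 + 4.18×107 + 1045.84×7 + 1.79×314 = 772.54 + 447.26 + 7320.88 + 562.06 = 9102.74
ΣP(Period 1)Q(Period 1) = 2.24×361 + 3.88×107 + 938.44×7 + 2.21×314 = 808.64 + 415.16 + 6569.08 + 693.94 = 8486.82
link = 9102.74/8486.82 = 1.072574
Chained index = 100 × 1.164353 × 1.072574 = 124.8855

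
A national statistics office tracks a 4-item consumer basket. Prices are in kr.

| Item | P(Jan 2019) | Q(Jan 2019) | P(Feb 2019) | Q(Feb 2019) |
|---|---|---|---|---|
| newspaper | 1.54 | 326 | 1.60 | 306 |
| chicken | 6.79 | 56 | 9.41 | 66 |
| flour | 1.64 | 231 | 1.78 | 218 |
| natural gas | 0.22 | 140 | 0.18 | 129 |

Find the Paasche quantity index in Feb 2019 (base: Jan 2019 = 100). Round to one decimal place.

Paasche quantity index uses current-period prices as weights.
ΣP(Feb 2019)·Q(Feb 2019) = 1.60×306 + 9.41×66 + 1.78×218 + 0.18×129 = 489.6 + 621.06 + 388.04 + 23.22 = 1521.92
ΣP(Feb 2019)·Q(Jan 2019) = 1.60×326 + 9.41×56 + 1.78×231 + 0.18×140 = 521.6 + 526.96 + 411.18 + 25.2 = 1484.94
Index = 1521.92 / 1484.94 × 100 = 102.4903

102.5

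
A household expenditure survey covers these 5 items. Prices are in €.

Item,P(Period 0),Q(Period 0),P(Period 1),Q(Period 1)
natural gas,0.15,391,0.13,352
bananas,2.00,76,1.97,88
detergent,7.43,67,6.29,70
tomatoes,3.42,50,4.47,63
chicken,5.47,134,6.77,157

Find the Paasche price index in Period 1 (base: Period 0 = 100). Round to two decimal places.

109.92

Paasche price index uses current-period quantities as weights.
ΣP(Period 1)·Q(Period 1) = 0.13×352 + 1.97×88 + 6.29×70 + 4.47×63 + 6.77×157 = 45.76 + 173.36 + 440.3 + 281.61 + 1062.89 = 2003.92
ΣP(Period 0)·Q(Period 1) = 0.15×352 + 2.00×88 + 7.43×70 + 3.42×63 + 5.47×157 = 52.8 + 176 + 520.1 + 215.46 + 858.79 = 1823.15
Index = 2003.92 / 1823.15 × 100 = 109.9153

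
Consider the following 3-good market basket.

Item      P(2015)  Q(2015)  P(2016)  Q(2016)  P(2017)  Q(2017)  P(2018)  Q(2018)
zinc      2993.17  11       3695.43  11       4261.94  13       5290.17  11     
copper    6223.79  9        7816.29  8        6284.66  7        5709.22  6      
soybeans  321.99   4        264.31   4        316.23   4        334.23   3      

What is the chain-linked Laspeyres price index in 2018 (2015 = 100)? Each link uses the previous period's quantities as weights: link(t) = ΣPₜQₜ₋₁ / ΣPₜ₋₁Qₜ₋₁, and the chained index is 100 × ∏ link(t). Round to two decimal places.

Link 2015→2016:
ΣP(2016)Q(2015) = 3695.43×11 + 7816.29×9 + 264.31×4 = 40649.73 + 70346.61 + 1057.24 = 112053.58
ΣP(2015)Q(2015) = 2993.17×11 + 6223.79×9 + 321.99×4 = 32924.87 + 56014.11 + 1287.96 = 90226.94
link = 112053.58/90226.94 = 1.241908
Link 2016→2017:
ΣP(2017)Q(2016) = 4261.94×11 + 6284.66×8 + 316.23×4 = 46881.34 + 50277.28 + 1264.92 = 98423.54
ΣP(2016)Q(2016) = 3695.43×11 + 7816.29×8 + 264.31×4 = 40649.73 + 62530.32 + 1057.24 = 104237.29
link = 98423.54/104237.29 = 0.944226
Link 2017→2018:
ΣP(2018)Q(2017) = 5290.17×13 + 5709.22×7 + 334.23×4 = 68772.21 + 39964.54 + 1336.92 = 110073.67
ΣP(2017)Q(2017) = 4261.94×13 + 6284.66×7 + 316.23×4 = 55405.22 + 43992.62 + 1264.92 = 100662.76
link = 110073.67/100662.76 = 1.093489
Chained index = 100 × 1.241908 × 0.944226 × 1.093489 = 128.2272

128.23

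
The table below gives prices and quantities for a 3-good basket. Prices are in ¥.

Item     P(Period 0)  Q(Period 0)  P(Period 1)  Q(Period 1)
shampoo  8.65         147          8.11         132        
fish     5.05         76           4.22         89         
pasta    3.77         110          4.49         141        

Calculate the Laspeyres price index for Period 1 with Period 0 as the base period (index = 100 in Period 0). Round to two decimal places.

Laspeyres price index uses base-period quantities as weights.
ΣP(Period 1)·Q(Period 0) = 8.11×147 + 4.22×76 + 4.49×110 = 1192.17 + 320.72 + 493.9 = 2006.79
ΣP(Period 0)·Q(Period 0) = 8.65×147 + 5.05×76 + 3.77×110 = 1271.55 + 383.8 + 414.7 = 2070.05
Index = 2006.79 / 2070.05 × 100 = 96.9440

96.94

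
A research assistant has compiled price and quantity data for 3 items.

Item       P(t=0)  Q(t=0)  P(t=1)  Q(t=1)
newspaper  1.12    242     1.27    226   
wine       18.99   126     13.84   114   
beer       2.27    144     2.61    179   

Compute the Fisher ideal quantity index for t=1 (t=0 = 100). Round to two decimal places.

95.26

Laspeyres component (base-period weights):
ΣP(t=0)Q(t=1) = 1.12×226 + 18.99×114 + 2.27×179 = 253.12 + 2164.86 + 406.33 = 2824.31
ΣP(t=0)Q(t=0) = 1.12×242 + 18.99×126 + 2.27×144 = 271.04 + 2392.74 + 326.88 = 2990.66
L = 2824.31 / 2990.66 × 100 = 94.4377
Paasche component (current-period weights):
ΣP(t=1)Q(t=1) = 1.27×226 + 13.84×114 + 2.61×179 = 287.02 + 1577.76 + 467.19 = 2331.97
ΣP(t=1)Q(t=0) = 1.27×242 + 13.84×126 + 2.61×144 = 307.34 + 1743.84 + 375.84 = 2427.02
P = 2331.97 / 2427.02 × 100 = 96.0837
Fisher = √(L × P) = √(94.4377 × 96.0837) = 95.2571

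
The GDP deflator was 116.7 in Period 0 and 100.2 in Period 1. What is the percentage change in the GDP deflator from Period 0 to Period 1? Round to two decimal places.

-14.14%

Change = (100.2 − 116.7) / 116.7 × 100
       = -16.5 / 116.7 × 100 = -14.1388%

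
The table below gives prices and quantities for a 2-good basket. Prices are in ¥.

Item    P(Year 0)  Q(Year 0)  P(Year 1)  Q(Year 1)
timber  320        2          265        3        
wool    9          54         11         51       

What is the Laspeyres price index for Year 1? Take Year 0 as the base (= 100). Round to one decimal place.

Laspeyres price index uses base-period quantities as weights.
ΣP(Year 1)·Q(Year 0) = 265×2 + 11×54 = 530 + 594 = 1124
ΣP(Year 0)·Q(Year 0) = 320×2 + 9×54 = 640 + 486 = 1126
Index = 1124 / 1126 × 100 = 99.8224

99.8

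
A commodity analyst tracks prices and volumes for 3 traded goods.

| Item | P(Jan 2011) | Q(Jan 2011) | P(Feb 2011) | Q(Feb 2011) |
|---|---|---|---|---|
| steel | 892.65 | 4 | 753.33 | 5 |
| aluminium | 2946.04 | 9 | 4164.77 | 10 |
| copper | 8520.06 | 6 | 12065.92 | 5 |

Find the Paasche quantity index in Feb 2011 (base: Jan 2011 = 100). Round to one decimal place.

Paasche quantity index uses current-period prices as weights.
ΣP(Feb 2011)·Q(Feb 2011) = 753.33×5 + 4164.77×10 + 12065.92×5 = 3766.65 + 41647.7 + 60329.6 = 105743.95
ΣP(Feb 2011)·Q(Jan 2011) = 753.33×4 + 4164.77×9 + 12065.92×6 = 3013.32 + 37482.93 + 72395.52 = 112891.77
Index = 105743.95 / 112891.77 × 100 = 93.6684

93.7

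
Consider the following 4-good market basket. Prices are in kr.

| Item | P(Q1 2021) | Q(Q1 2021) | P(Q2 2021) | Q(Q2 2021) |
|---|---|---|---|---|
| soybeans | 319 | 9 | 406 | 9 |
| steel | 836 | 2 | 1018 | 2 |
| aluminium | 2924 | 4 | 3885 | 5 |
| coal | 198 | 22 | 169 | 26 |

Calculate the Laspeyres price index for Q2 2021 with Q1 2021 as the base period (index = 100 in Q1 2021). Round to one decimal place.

Laspeyres price index uses base-period quantities as weights.
ΣP(Q2 2021)·Q(Q1 2021) = 406×9 + 1018×2 + 3885×4 + 169×22 = 3654 + 2036 + 15540 + 3718 = 24948
ΣP(Q1 2021)·Q(Q1 2021) = 319×9 + 836×2 + 2924×4 + 198×22 = 2871 + 1672 + 11696 + 4356 = 20595
Index = 24948 / 20595 × 100 = 121.1362

121.1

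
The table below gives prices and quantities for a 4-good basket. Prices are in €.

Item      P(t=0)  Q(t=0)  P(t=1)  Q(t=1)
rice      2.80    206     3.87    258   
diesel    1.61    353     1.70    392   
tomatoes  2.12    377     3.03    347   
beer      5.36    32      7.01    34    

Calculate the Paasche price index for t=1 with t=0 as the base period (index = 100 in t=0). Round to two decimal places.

130.08

Paasche price index uses current-period quantities as weights.
ΣP(t=1)·Q(t=1) = 3.87×258 + 1.70×392 + 3.03×347 + 7.01×34 = 998.46 + 666.4 + 1051.41 + 238.34 = 2954.61
ΣP(t=0)·Q(t=1) = 2.80×258 + 1.61×392 + 2.12×347 + 5.36×34 = 722.4 + 631.12 + 735.64 + 182.24 = 2271.4
Index = 2954.61 / 2271.4 × 100 = 130.0788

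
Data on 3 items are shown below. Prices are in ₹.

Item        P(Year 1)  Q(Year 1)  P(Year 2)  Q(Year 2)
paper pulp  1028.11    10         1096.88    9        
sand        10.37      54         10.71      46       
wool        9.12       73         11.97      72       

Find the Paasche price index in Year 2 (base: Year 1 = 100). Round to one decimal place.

108.1

Paasche price index uses current-period quantities as weights.
ΣP(Year 2)·Q(Year 2) = 1096.88×9 + 10.71×46 + 11.97×72 = 9871.92 + 492.66 + 861.84 = 11226.42
ΣP(Year 1)·Q(Year 2) = 1028.11×9 + 10.37×46 + 9.12×72 = 9252.99 + 477.02 + 656.64 = 10386.65
Index = 11226.42 / 10386.65 × 100 = 108.0851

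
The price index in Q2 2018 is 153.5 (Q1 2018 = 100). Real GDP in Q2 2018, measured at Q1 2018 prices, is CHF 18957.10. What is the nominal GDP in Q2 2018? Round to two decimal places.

Nominal = Real × (Index/100) = 18957.10 × (153.5/100)
        = 18957.10 × 1.535 = 29099.1485

29099.15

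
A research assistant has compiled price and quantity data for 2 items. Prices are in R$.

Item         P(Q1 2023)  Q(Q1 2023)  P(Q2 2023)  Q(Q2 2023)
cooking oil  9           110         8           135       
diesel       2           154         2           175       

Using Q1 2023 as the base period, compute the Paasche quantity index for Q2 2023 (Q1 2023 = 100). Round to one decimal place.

120.4

Paasche quantity index uses current-period prices as weights.
ΣP(Q2 2023)·Q(Q2 2023) = 8×135 + 2×175 = 1080 + 350 = 1430
ΣP(Q2 2023)·Q(Q1 2023) = 8×110 + 2×154 = 880 + 308 = 1188
Index = 1430 / 1188 × 100 = 120.3704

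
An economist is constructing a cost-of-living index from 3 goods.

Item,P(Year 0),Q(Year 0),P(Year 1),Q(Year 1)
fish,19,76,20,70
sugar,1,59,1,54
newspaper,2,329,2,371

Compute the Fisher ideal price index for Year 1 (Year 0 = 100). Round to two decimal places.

103.40

Laspeyres component (base-period weights):
ΣP(Year 1)Q(Year 0) = 20×76 + 1×59 + 2×329 = 1520 + 59 + 658 = 2237
ΣP(Year 0)Q(Year 0) = 19×76 + 1×59 + 2×329 = 1444 + 59 + 658 = 2161
L = 2237 / 2161 × 100 = 103.5169
Paasche component (current-period weights):
ΣP(Year 1)Q(Year 1) = 20×70 + 1×54 + 2×371 = 1400 + 54 + 742 = 2196
ΣP(Year 0)Q(Year 1) = 19×70 + 1×54 + 2×371 = 1330 + 54 + 742 = 2126
P = 2196 / 2126 × 100 = 103.2926
Fisher = √(L × P) = √(103.5169 × 103.2926) = 103.4047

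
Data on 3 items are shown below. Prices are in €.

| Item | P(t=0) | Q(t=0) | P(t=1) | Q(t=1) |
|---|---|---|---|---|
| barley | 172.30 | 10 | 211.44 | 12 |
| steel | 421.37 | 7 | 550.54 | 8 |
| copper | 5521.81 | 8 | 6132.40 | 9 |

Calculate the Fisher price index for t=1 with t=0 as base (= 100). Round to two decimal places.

Laspeyres component (base-period weights):
ΣP(t=1)Q(t=0) = 211.44×10 + 550.54×7 + 6132.40×8 = 2114.4 + 3853.78 + 49059.2 = 55027.38
ΣP(t=0)Q(t=0) = 172.30×10 + 421.37×7 + 5521.81×8 = 1723 + 2949.59 + 44174.48 = 48847.07
L = 55027.38 / 48847.07 × 100 = 112.6524
Paasche component (current-period weights):
ΣP(t=1)Q(t=1) = 211.44×12 + 550.54×8 + 6132.40×9 = 2537.28 + 4404.32 + 55191.6 = 62133.2
ΣP(t=0)Q(t=1) = 172.30×12 + 421.37×8 + 5521.81×9 = 2067.6 + 3370.96 + 49696.29 = 55134.85
P = 62133.2 / 55134.85 × 100 = 112.6932
Fisher = √(L × P) = √(112.6524 × 112.6932) = 112.6728

112.67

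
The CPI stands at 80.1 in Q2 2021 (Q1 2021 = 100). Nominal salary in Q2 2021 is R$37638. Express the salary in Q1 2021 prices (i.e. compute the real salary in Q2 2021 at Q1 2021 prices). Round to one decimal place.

46988.8

Real = Nominal ÷ (Index/100) = 37638 ÷ (80.1/100)
     = 37638 ÷ 0.801 = 46988.7640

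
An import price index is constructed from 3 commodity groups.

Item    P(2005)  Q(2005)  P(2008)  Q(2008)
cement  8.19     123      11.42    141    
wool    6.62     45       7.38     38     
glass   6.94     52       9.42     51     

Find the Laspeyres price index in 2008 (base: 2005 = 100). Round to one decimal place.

133.6

Laspeyres price index uses base-period quantities as weights.
ΣP(2008)·Q(2005) = 11.42×123 + 7.38×45 + 9.42×52 = 1404.66 + 332.1 + 489.84 = 2226.6
ΣP(2005)·Q(2005) = 8.19×123 + 6.62×45 + 6.94×52 = 1007.37 + 297.9 + 360.88 = 1666.15
Index = 2226.6 / 1666.15 × 100 = 133.6374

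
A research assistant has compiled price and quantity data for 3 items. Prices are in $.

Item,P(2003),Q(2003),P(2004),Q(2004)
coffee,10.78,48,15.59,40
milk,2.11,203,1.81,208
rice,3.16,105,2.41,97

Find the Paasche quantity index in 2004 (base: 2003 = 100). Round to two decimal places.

90.14

Paasche quantity index uses current-period prices as weights.
ΣP(2004)·Q(2004) = 15.59×40 + 1.81×208 + 2.41×97 = 623.6 + 376.48 + 233.77 = 1233.85
ΣP(2004)·Q(2003) = 15.59×48 + 1.81×203 + 2.41×105 = 748.32 + 367.43 + 253.05 = 1368.8
Index = 1233.85 / 1368.8 × 100 = 90.1410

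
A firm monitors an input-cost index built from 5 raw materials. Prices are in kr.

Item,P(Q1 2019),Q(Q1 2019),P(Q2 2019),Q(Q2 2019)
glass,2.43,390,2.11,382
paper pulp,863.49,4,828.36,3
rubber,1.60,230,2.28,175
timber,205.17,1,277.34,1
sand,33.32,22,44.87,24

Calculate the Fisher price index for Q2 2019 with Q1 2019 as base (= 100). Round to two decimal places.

Laspeyres component (base-period weights):
ΣP(Q2 2019)Q(Q1 2019) = 2.11×390 + 828.36×4 + 2.28×230 + 277.34×1 + 44.87×22 = 822.9 + 3313.44 + 524.4 + 277.34 + 987.14 = 5925.22
ΣP(Q1 2019)Q(Q1 2019) = 2.43×390 + 863.49×4 + 1.60×230 + 205.17×1 + 33.32×22 = 947.7 + 3453.96 + 368 + 205.17 + 733.04 = 5707.87
L = 5925.22 / 5707.87 × 100 = 103.8079
Paasche component (current-period weights):
ΣP(Q2 2019)Q(Q2 2019) = 2.11×382 + 828.36×3 + 2.28×175 + 277.34×1 + 44.87×24 = 806.02 + 2485.08 + 399 + 277.34 + 1076.88 = 5044.32
ΣP(Q1 2019)Q(Q2 2019) = 2.43×382 + 863.49×3 + 1.60×175 + 205.17×1 + 33.32×24 = 928.26 + 2590.47 + 280 + 205.17 + 799.68 = 4803.58
P = 5044.32 / 4803.58 × 100 = 105.0117
Fisher = √(L × P) = √(103.8079 × 105.0117) = 104.4081

104.41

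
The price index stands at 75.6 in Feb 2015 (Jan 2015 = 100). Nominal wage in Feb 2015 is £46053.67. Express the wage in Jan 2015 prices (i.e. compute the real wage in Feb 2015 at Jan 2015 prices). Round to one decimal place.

60917.6

Real = Nominal ÷ (Index/100) = 46053.67 ÷ (75.6/100)
     = 46053.67 ÷ 0.756 = 60917.5529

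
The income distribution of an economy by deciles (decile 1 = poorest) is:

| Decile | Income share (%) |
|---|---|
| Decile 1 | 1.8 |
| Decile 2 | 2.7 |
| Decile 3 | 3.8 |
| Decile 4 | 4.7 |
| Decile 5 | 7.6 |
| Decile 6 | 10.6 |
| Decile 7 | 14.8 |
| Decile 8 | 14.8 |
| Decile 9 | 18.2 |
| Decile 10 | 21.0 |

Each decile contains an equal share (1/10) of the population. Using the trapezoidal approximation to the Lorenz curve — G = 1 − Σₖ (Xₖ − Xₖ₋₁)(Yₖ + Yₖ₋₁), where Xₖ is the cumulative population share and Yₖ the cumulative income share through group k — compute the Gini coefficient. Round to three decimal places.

Cumulative income shares Yₖ: 0.0180, 0.0450, 0.0830, 0.1300, 0.2060, 0.3120, 0.4600, 0.6080, 0.7900, 1.0000
Σ (Xₖ−Xₖ₋₁)(Yₖ+Yₖ₋₁) = (1/10)(0.0180+0.0000) + (1/10)(0.0450+0.0180) + (1/10)(0.0830+0.0450) + (1/10)(0.1300+0.0830) + (1/10)(0.2060+0.1300) + (1/10)(0.3120+0.2060) + (1/10)(0.4600+0.3120) + (1/10)(0.6080+0.4600) + (1/10)(0.7900+0.6080) + (1/10)(1.0000+0.7900)
  = 0.0018 + 0.0063 + 0.0128 + 0.0213 + 0.0336 + 0.0518 + 0.0772 + 0.1068 + 0.1398 + 0.1790 = 0.6304
G = 1 − 0.6304 = 0.3696

0.370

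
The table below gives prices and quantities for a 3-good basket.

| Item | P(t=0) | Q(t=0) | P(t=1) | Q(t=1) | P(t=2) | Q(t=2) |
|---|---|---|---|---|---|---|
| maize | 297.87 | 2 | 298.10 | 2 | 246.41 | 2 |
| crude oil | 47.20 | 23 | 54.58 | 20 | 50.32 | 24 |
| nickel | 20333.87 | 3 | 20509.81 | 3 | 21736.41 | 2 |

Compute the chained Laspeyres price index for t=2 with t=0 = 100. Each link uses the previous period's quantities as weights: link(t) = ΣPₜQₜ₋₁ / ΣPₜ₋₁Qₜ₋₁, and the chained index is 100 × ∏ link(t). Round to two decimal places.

106.70

Link t=0→t=1:
ΣP(t=1)Q(t=0) = 298.10×2 + 54.58×23 + 20509.81×3 = 596.2 + 1255.34 + 61529.43 = 63380.97
ΣP(t=0)Q(t=0) = 297.87×2 + 47.20×23 + 20333.87×3 = 595.74 + 1085.6 + 61001.61 = 62682.95
link = 63380.97/62682.95 = 1.011136
Link t=1→t=2:
ΣP(t=2)Q(t=1) = 246.41×2 + 50.32×20 + 21736.41×3 = 492.82 + 1006.4 + 65209.23 = 66708.45
ΣP(t=1)Q(t=1) = 298.10×2 + 54.58×20 + 20509.81×3 = 596.2 + 1091.6 + 61529.43 = 63217.23
link = 66708.45/63217.23 = 1.055226
Chained index = 100 × 1.011136 × 1.055226 = 106.6976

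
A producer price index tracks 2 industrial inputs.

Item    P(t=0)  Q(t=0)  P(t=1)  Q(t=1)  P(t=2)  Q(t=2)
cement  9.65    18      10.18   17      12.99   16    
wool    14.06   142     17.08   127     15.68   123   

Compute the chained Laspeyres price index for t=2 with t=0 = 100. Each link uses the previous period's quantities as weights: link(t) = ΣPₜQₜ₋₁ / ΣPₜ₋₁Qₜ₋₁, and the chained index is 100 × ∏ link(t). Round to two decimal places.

113.53

Link t=0→t=1:
ΣP(t=1)Q(t=0) = 10.18×18 + 17.08×142 = 183.24 + 2425.36 = 2608.6
ΣP(t=0)Q(t=0) = 9.65×18 + 14.06×142 = 173.7 + 1996.52 = 2170.22
link = 2608.6/2170.22 = 1.201998
Link t=1→t=2:
ΣP(t=2)Q(t=1) = 12.99×17 + 15.68×127 = 220.83 + 1991.36 = 2212.19
ΣP(t=1)Q(t=1) = 10.18×17 + 17.08×127 = 173.06 + 2169.16 = 2342.22
link = 2212.19/2342.22 = 0.944484
Chained index = 100 × 1.201998 × 0.944484 = 113.5268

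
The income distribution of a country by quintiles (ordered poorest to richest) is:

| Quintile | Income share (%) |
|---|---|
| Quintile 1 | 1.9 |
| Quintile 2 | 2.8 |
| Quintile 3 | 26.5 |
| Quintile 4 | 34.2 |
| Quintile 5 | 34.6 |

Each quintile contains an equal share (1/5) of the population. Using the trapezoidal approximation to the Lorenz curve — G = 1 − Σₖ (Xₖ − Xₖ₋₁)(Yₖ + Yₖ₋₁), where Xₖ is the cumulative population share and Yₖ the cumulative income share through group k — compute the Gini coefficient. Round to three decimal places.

0.387

Cumulative income shares Yₖ: 0.0190, 0.0470, 0.3120, 0.6540, 1.0000
Σ (Xₖ−Xₖ₋₁)(Yₖ+Yₖ₋₁) = (1/5)(0.0190+0.0000) + (1/5)(0.0470+0.0190) + (1/5)(0.3120+0.0470) + (1/5)(0.6540+0.3120) + (1/5)(1.0000+0.6540)
  = 0.0038 + 0.0132 + 0.0718 + 0.1932 + 0.3308 = 0.6128
G = 1 − 0.6128 = 0.3872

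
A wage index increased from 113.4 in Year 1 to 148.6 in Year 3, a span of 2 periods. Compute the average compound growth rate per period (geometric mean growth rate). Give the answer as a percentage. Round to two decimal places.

14.47%

Growth factor = (148.6/113.4)^(1/2) = (1.310406)^(1/2) = 1.144730
Growth rate = 1.144730 − 1 = 0.144730 = 14.4730%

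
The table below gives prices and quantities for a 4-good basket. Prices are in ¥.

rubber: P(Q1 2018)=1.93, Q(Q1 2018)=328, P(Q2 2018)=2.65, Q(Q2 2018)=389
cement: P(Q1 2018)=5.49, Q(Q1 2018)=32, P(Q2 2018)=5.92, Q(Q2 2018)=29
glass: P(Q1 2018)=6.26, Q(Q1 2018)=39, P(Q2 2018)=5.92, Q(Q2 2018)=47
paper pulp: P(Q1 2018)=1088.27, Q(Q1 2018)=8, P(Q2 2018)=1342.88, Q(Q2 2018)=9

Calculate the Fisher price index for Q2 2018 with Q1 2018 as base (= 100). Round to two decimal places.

Laspeyres component (base-period weights):
ΣP(Q2 2018)Q(Q1 2018) = 2.65×328 + 5.92×32 + 5.92×39 + 1342.88×8 = 869.2 + 189.44 + 230.88 + 10743.04 = 12032.56
ΣP(Q1 2018)Q(Q1 2018) = 1.93×328 + 5.49×32 + 6.26×39 + 1088.27×8 = 633.04 + 175.68 + 244.14 + 8706.16 = 9759.02
L = 12032.56 / 9759.02 × 100 = 123.2968
Paasche component (current-period weights):
ΣP(Q2 2018)Q(Q2 2018) = 2.65×389 + 5.92×29 + 5.92×47 + 1342.88×9 = 1030.85 + 171.68 + 278.24 + 12085.92 = 13566.69
ΣP(Q1 2018)Q(Q2 2018) = 1.93×389 + 5.49×29 + 6.26×47 + 1088.27×9 = 750.77 + 159.21 + 294.22 + 9794.43 = 10998.63
P = 13566.69 / 10998.63 × 100 = 123.3489
Fisher = √(L × P) = √(123.2968 × 123.3489) = 123.3229

123.32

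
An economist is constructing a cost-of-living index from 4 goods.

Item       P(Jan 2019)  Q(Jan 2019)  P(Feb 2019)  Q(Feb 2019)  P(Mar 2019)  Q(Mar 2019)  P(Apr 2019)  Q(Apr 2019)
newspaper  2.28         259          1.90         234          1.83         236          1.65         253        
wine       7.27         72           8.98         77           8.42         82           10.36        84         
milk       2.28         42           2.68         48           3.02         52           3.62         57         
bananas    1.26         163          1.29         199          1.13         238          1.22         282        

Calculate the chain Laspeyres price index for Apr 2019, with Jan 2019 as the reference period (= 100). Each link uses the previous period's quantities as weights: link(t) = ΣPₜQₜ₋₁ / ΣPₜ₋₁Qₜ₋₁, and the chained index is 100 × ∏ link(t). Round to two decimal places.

Link Jan 2019→Feb 2019:
ΣP(Feb 2019)Q(Jan 2019) = 1.90×259 + 8.98×72 + 2.68×42 + 1.29×163 = 492.1 + 646.56 + 112.56 + 210.27 = 1461.49
ΣP(Jan 2019)Q(Jan 2019) = 2.28×259 + 7.27×72 + 2.28×42 + 1.26×163 = 590.52 + 523.44 + 95.76 + 205.38 = 1415.1
link = 1461.49/1415.1 = 1.032782
Link Feb 2019→Mar 2019:
ΣP(Mar 2019)Q(Feb 2019) = 1.83×234 + 8.42×77 + 3.02×48 + 1.13×199 = 428.22 + 648.34 + 144.96 + 224.87 = 1446.39
ΣP(Feb 2019)Q(Feb 2019) = 1.90×234 + 8.98×77 + 2.68×48 + 1.29×199 = 444.6 + 691.46 + 128.64 + 256.71 = 1521.41
link = 1446.39/1521.41 = 0.950690
Link Mar 2019→Apr 2019:
ΣP(Apr 2019)Q(Mar 2019) = 1.65×236 + 10.36×82 + 3.62×52 + 1.22×238 = 389.4 + 849.52 + 188.24 + 290.36 = 1717.52
ΣP(Mar 2019)Q(Mar 2019) = 1.83×236 + 8.42×82 + 3.02×52 + 1.13×238 = 431.88 + 690.44 + 157.04 + 268.94 = 1548.3
link = 1717.52/1548.3 = 1.109294
Chained index = 100 × 1.032782 × 0.950690 × 1.109294 = 108.9167

108.92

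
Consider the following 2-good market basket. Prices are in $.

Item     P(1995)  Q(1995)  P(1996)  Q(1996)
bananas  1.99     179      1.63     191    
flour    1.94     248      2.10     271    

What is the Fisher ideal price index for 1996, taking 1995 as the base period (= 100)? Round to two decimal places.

97.12

Laspeyres component (base-period weights):
ΣP(1996)Q(1995) = 1.63×179 + 2.10×248 = 291.77 + 520.8 = 812.57
ΣP(1995)Q(1995) = 1.99×179 + 1.94×248 = 356.21 + 481.12 = 837.33
L = 812.57 / 837.33 × 100 = 97.0430
Paasche component (current-period weights):
ΣP(1996)Q(1996) = 1.63×191 + 2.10×271 = 311.33 + 569.1 = 880.43
ΣP(1995)Q(1996) = 1.99×191 + 1.94×271 = 380.09 + 525.74 = 905.83
P = 880.43 / 905.83 × 100 = 97.1959
Fisher = √(L × P) = √(97.0430 × 97.1959) = 97.1194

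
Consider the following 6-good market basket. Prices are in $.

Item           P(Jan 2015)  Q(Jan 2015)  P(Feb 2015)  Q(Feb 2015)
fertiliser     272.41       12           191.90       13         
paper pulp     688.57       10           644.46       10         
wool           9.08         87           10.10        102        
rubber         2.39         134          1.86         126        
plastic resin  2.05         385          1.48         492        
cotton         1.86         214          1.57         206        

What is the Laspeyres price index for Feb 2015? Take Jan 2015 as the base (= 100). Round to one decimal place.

Laspeyres price index uses base-period quantities as weights.
ΣP(Feb 2015)·Q(Jan 2015) = 191.90×12 + 644.46×10 + 10.10×87 + 1.86×134 + 1.48×385 + 1.57×214 = 2302.8 + 6444.6 + 878.7 + 249.24 + 569.8 + 335.98 = 10781.12
ΣP(Jan 2015)·Q(Jan 2015) = 272.41×12 + 688.57×10 + 9.08×87 + 2.39×134 + 2.05×385 + 1.86×214 = 3268.92 + 6885.7 + 789.96 + 320.26 + 789.25 + 398.04 = 12452.13
Index = 10781.12 / 12452.13 × 100 = 86.5805

86.6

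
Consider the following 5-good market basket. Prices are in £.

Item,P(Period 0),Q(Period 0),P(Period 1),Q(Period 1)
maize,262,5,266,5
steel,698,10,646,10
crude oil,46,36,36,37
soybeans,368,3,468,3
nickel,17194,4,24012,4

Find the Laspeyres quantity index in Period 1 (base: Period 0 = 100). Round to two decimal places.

Laspeyres quantity index uses base-period prices as weights.
ΣP(Period 0)·Q(Period 1) = 262×5 + 698×10 + 46×37 + 368×3 + 17194×4 = 1310 + 6980 + 1702 + 1104 + 68776 = 79872
ΣP(Period 0)·Q(Period 0) = 262×5 + 698×10 + 46×36 + 368×3 + 17194×4 = 1310 + 6980 + 1656 + 1104 + 68776 = 79826
Index = 79872 / 79826 × 100 = 100.0576

100.06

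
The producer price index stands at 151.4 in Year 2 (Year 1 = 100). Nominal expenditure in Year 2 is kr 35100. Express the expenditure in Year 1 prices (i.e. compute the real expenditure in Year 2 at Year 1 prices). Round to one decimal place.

23183.6

Real = Nominal ÷ (Index/100) = 35100 ÷ (151.4/100)
     = 35100 ÷ 1.514 = 23183.6196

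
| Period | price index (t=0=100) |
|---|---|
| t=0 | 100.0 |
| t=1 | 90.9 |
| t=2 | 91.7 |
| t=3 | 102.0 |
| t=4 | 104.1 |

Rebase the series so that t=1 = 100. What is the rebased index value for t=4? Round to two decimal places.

Rebased(t=4) = 104.1 / 90.9 × 100 = 114.5215

114.52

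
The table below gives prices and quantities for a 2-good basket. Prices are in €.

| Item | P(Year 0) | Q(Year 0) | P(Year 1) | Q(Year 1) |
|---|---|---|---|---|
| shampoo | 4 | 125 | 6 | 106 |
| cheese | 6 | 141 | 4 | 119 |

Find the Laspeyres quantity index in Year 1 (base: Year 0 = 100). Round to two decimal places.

84.55

Laspeyres quantity index uses base-period prices as weights.
ΣP(Year 0)·Q(Year 1) = 4×106 + 6×119 = 424 + 714 = 1138
ΣP(Year 0)·Q(Year 0) = 4×125 + 6×141 = 500 + 846 = 1346
Index = 1138 / 1346 × 100 = 84.5468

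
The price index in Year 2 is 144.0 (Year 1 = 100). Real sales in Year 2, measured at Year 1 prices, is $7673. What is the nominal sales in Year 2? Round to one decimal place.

Nominal = Real × (Index/100) = 7673 × (144.0/100)
        = 7673 × 1.440 = 11049.1200

11049.1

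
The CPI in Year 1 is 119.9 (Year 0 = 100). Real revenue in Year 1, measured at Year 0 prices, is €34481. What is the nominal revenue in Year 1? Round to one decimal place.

Nominal = Real × (Index/100) = 34481 × (119.9/100)
        = 34481 × 1.199 = 41342.7190

41342.7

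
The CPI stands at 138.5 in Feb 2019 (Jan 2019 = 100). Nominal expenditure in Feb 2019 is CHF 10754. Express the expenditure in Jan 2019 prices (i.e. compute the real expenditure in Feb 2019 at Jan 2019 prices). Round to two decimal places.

7764.62

Real = Nominal ÷ (Index/100) = 10754 ÷ (138.5/100)
     = 10754 ÷ 1.385 = 7764.6209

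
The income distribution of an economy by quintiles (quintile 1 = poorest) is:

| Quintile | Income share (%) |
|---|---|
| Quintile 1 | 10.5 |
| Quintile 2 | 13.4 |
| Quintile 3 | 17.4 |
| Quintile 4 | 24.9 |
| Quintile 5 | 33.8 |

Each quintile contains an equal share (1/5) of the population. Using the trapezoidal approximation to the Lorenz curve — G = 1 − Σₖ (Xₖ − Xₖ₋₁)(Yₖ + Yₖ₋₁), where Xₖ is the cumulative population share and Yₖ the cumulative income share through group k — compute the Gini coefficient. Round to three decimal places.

0.232

Cumulative income shares Yₖ: 0.1050, 0.2390, 0.4130, 0.6620, 1.0000
Σ (Xₖ−Xₖ₋₁)(Yₖ+Yₖ₋₁) = (1/5)(0.1050+0.0000) + (1/5)(0.2390+0.1050) + (1/5)(0.4130+0.2390) + (1/5)(0.6620+0.4130) + (1/5)(1.0000+0.6620)
  = 0.0210 + 0.0688 + 0.1304 + 0.2150 + 0.3324 = 0.7676
G = 1 − 0.7676 = 0.2324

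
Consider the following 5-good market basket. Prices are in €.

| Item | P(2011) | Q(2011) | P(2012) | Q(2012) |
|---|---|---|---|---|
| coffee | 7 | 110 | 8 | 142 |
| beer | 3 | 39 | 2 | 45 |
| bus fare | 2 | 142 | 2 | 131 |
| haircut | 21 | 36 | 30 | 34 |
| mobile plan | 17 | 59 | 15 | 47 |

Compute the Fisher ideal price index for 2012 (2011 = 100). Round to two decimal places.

110.05

Laspeyres component (base-period weights):
ΣP(2012)Q(2011) = 8×110 + 2×39 + 2×142 + 30×36 + 15×59 = 880 + 78 + 284 + 1080 + 885 = 3207
ΣP(2011)Q(2011) = 7×110 + 3×39 + 2×142 + 21×36 + 17×59 = 770 + 117 + 284 + 756 + 1003 = 2930
L = 3207 / 2930 × 100 = 109.4539
Paasche component (current-period weights):
ΣP(2012)Q(2012) = 8×142 + 2×45 + 2×131 + 30×34 + 15×47 = 1136 + 90 + 262 + 1020 + 705 = 3213
ΣP(2011)Q(2012) = 7×142 + 3×45 + 2×131 + 21×34 + 17×47 = 994 + 135 + 262 + 714 + 799 = 2904
P = 3213 / 2904 × 100 = 110.6405
Fisher = √(L × P) = √(109.4539 × 110.6405) = 110.0456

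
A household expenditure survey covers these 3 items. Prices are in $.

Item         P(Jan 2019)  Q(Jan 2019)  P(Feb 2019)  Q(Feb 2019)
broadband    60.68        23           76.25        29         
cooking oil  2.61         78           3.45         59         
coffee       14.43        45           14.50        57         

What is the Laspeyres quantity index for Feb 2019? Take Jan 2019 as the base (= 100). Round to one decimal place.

Laspeyres quantity index uses base-period prices as weights.
ΣP(Jan 2019)·Q(Feb 2019) = 60.68×29 + 2.61×59 + 14.43×57 = 1759.72 + 153.99 + 822.51 = 2736.22
ΣP(Jan 2019)·Q(Jan 2019) = 60.68×23 + 2.61×78 + 14.43×45 = 1395.64 + 203.58 + 649.35 = 2248.57
Index = 2736.22 / 2248.57 × 100 = 121.6871

121.7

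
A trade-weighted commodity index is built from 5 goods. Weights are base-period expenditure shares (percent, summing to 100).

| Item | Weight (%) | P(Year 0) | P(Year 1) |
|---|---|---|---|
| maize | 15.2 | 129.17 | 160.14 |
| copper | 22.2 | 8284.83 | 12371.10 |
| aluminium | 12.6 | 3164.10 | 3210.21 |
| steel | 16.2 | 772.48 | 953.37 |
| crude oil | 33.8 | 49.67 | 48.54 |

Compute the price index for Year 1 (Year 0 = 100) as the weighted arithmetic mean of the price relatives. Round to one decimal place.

117.8

maize: 15.2 × (160.14/129.17) = 15.2 × 1.239762 = 18.8444
copper: 22.2 × (12371.10/8284.83) = 22.2 × 1.493223 = 33.1496
aluminium: 12.6 × (3210.21/3164.10) = 12.6 × 1.014573 = 12.7836
steel: 16.2 × (953.37/772.48) = 16.2 × 1.234168 = 19.9935
crude oil: 33.8 × (48.54/49.67) = 33.8 × 0.977250 = 33.0310
Index = Σ wᵢ·(p₁ᵢ/p₀ᵢ) = 18.8444 + 33.1496 + 12.7836 + 19.9935 + 33.0310 = 117.8021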